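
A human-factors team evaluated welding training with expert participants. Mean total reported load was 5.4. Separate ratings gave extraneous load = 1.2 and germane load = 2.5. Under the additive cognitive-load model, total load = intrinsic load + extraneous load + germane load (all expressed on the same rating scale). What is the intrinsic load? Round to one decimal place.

intrinsic load = total − extraneous − germane
             = 5.4 − 1.2 − 2.5 = 1.7.

1.7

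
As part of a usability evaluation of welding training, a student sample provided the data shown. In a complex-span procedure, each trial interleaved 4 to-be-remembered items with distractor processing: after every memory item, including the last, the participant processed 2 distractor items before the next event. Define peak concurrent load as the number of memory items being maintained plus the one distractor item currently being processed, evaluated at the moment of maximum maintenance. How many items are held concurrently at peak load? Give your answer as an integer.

Maintenance is greatest during the distractor(s) after memory item 4: all 4 memory items are being held.
One distractor item is concurrently being processed.
Peak concurrent load = 4 + 1 = 5 items.

5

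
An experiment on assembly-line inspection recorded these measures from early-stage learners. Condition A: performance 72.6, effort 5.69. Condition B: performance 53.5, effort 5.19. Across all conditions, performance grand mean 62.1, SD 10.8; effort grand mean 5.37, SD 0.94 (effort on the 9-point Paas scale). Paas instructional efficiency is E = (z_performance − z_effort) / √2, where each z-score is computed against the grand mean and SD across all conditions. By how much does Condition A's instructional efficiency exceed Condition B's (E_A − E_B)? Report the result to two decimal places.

0.87

Condition A: z_P = (72.6 − 62.1)/10.8 = 0.9722; z_E = (5.69 − 5.37)/0.94 = 0.3404; E_A = (0.9722 − 0.3404)/√2 = 0.4468.
Condition B: z_P = (53.5 − 62.1)/10.8 = -0.7963; z_E = (5.19 − 5.37)/0.94 = -0.1915; E_B = (-0.7963 − (-0.1915))/√2 = -0.4277.
E_A − E_B = 0.4468 − (-0.4277) = 0.8745 ≈ 0.87.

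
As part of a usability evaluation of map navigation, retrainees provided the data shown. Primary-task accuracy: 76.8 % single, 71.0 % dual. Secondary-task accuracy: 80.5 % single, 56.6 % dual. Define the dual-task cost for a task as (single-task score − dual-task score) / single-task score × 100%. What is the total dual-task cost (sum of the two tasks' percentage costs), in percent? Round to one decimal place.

Primary cost = (76.8 − 71.0) / 76.8 × 100% = 7.5521%.
Secondary cost = (80.5 − 56.6) / 80.5 × 100% = 29.6894%.
Total = 7.5521% + 29.6894% = 37.2415% ≈ 37.2%.

37.2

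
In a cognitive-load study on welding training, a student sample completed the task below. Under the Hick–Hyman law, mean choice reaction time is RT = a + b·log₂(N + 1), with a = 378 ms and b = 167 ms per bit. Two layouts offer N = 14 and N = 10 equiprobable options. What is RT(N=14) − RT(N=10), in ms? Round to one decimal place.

RT(14) = 378 + 167·log₂(15) = 378 + 167·3.9069 = 1030.4523 ms.
RT(10) = 378 + 167·log₂(11) = 378 + 167·3.4594 = 955.7198 ms.
Difference = 1030.4523 − 955.7198 = 74.7325 ≈ 74.7 ms.

74.7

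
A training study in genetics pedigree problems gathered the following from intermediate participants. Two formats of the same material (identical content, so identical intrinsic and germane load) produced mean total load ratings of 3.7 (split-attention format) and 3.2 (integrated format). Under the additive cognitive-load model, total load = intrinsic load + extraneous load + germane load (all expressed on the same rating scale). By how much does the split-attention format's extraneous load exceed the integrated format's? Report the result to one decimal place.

0.5

Intrinsic and germane load are equal across formats, so the difference in total load equals the difference in extraneous load.
Extraneous-load difference = 3.7 − 3.2 = 0.5.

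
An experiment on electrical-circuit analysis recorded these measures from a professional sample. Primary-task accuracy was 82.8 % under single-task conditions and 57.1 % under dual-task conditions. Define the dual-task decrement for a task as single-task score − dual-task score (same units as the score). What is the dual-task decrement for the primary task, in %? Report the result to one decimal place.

25.7

Decrement = 82.8 − 57.1 = 25.7000 % ≈ 25.7 %.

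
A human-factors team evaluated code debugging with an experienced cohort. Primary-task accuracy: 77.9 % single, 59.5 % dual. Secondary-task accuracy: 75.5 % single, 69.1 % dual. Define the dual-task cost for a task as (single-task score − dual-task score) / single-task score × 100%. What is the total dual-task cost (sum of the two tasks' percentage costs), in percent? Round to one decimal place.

Primary cost = (77.9 − 59.5) / 77.9 × 100% = 23.6200%.
Secondary cost = (75.5 − 69.1) / 75.5 × 100% = 8.4768%.
Total = 23.6200% + 8.4768% = 32.0968% ≈ 32.1%.

32.1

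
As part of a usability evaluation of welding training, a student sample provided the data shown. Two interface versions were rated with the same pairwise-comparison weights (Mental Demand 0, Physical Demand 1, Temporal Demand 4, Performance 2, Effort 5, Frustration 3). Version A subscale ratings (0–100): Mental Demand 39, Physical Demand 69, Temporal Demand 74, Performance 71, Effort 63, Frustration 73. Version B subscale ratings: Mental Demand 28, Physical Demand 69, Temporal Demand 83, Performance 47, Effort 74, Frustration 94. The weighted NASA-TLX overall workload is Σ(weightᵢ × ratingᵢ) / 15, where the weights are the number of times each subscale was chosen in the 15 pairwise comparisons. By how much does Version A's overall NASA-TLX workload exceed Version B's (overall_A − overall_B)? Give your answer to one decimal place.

Version A weighted sum = 0·39 + 1·69 + 4·74 + 2·71 + 5·63 + 3·73 = 0 + 69 + 296 + 142 + 315 + 219 = 1041; overall_A = 1041/15 = 69.4000.
Version B weighted sum = 0·28 + 1·69 + 4·83 + 2·47 + 5·74 + 3·94 = 0 + 69 + 332 + 94 + 370 + 282 = 1147; overall_B = 1147/15 = 76.4667.
Difference = 69.4000 − 76.4667 = -7.0667 ≈ -7.1.

-7.1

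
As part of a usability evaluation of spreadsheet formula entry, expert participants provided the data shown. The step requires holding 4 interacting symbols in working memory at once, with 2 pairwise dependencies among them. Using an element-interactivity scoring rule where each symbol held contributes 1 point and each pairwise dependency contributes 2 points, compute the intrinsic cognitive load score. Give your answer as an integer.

8

Element contribution: 4 × 1 = 4.
Interaction contribution: 2 × 2 = 4.
Intrinsic load = 4 + 4 = 8.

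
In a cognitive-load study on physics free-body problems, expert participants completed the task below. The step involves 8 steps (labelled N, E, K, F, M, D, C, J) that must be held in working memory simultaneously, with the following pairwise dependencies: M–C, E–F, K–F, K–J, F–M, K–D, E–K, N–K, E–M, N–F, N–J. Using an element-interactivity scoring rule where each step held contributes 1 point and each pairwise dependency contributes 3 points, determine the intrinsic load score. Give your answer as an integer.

Count of steps held simultaneously: 8.
Count of pairwise dependencies listed: 11.
Element contribution: 8 × 1 = 8.
Interaction contribution: 11 × 3 = 33.
Intrinsic load = 8 + 33 = 41.

41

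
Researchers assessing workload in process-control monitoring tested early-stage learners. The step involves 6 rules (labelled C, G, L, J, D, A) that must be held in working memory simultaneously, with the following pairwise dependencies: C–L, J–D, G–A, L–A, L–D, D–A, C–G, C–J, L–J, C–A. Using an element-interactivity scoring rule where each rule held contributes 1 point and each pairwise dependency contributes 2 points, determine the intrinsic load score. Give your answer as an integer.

Count of rules held simultaneously: 6.
Count of pairwise dependencies listed: 10.
Element contribution: 6 × 1 = 6.
Interaction contribution: 10 × 2 = 20.
Intrinsic load = 6 + 20 = 26.

26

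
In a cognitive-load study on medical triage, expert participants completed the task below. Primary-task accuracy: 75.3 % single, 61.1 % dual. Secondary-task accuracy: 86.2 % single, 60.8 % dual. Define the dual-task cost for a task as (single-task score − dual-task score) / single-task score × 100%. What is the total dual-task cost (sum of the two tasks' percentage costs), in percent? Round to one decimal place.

48.3

Primary cost = (75.3 − 61.1) / 75.3 × 100% = 18.8579%.
Secondary cost = (86.2 − 60.8) / 86.2 × 100% = 29.4664%.
Total = 18.8579% + 29.4664% = 48.3243% ≈ 48.3%.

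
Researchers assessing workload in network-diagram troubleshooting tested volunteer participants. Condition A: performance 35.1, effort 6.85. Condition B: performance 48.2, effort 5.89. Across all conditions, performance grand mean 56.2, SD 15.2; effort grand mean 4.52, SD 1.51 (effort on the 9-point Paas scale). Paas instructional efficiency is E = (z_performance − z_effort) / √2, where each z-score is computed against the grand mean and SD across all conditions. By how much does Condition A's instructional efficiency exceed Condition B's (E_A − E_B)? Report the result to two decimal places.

-1.06

Condition A: z_P = (35.1 − 56.2)/15.2 = -1.3882; z_E = (6.85 − 4.52)/1.51 = 1.5430; E_A = (-1.3882 − 1.5430)/√2 = -2.0727.
Condition B: z_P = (48.2 − 56.2)/15.2 = -0.5263; z_E = (5.89 − 4.52)/1.51 = 0.9073; E_B = (-0.5263 − 0.9073)/√2 = -1.0137.
E_A − E_B = -2.0727 − (-1.0137) = -1.0590 ≈ -1.06.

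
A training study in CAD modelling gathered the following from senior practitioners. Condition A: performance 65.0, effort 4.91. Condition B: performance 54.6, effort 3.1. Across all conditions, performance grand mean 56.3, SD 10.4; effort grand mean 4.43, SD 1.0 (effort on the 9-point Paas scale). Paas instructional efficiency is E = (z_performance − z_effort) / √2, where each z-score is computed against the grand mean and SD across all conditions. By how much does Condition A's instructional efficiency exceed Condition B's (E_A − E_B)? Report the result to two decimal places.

Condition A: z_P = (65.0 − 56.3)/10.4 = 0.8365; z_E = (4.91 − 4.43)/1.0 = 0.4800; E_A = (0.8365 − 0.4800)/√2 = 0.2521.
Condition B: z_P = (54.6 − 56.3)/10.4 = -0.1635; z_E = (3.1 − 4.43)/1.0 = -1.3300; E_B = (-0.1635 − (-1.3300))/√2 = 0.8248.
E_A − E_B = 0.2521 − 0.8248 = -0.5727 ≈ -0.57.

-0.57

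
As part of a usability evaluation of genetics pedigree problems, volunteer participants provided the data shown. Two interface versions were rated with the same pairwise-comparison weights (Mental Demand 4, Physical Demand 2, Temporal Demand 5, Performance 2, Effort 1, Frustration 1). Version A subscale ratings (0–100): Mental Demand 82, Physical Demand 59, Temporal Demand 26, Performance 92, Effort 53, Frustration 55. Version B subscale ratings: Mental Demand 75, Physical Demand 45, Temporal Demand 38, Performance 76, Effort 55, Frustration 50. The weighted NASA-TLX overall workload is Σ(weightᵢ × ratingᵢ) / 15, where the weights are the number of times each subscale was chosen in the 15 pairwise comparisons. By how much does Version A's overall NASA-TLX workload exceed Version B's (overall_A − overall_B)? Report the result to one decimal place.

2.1

Version A weighted sum = 4·82 + 2·59 + 5·26 + 2·92 + 1·53 + 1·55 = 328 + 118 + 130 + 184 + 53 + 55 = 868; overall_A = 868/15 = 57.8667.
Version B weighted sum = 4·75 + 2·45 + 5·38 + 2·76 + 1·55 + 1·50 = 300 + 90 + 190 + 152 + 55 + 50 = 837; overall_B = 837/15 = 55.8000.
Difference = 57.8667 − 55.8000 = 2.0667 ≈ 2.1.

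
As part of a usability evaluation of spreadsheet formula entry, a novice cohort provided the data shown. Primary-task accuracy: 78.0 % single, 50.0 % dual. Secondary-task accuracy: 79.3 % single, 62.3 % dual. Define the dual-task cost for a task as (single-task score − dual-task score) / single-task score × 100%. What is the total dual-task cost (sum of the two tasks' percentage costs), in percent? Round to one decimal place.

Primary cost = (78.0 − 50.0) / 78.0 × 100% = 35.8974%.
Secondary cost = (79.3 − 62.3) / 79.3 × 100% = 21.4376%.
Total = 35.8974% + 21.4376% = 57.3350% ≈ 57.3%.

57.3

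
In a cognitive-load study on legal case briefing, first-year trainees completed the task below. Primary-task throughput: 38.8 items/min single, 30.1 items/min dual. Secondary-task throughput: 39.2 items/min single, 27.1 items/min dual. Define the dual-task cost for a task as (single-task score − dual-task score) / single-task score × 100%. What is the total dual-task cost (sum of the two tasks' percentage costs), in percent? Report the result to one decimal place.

53.3

Primary cost = (38.8 − 30.1) / 38.8 × 100% = 22.4227%.
Secondary cost = (39.2 − 27.1) / 39.2 × 100% = 30.8673%.
Total = 22.4227% + 30.8673% = 53.2900% ≈ 53.3%.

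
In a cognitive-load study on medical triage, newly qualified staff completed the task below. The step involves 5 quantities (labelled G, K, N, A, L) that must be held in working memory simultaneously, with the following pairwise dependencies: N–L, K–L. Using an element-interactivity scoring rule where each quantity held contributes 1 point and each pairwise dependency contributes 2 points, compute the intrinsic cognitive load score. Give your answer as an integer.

9

Count of quantities held simultaneously: 5.
Count of pairwise dependencies listed: 2.
Element contribution: 5 × 1 = 5.
Interaction contribution: 2 × 2 = 4.
Intrinsic load = 5 + 4 = 9.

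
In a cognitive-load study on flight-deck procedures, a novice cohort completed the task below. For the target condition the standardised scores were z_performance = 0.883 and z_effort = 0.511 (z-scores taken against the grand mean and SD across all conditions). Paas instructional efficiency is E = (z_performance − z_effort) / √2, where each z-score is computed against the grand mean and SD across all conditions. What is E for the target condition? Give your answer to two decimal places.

z_P − z_E = 0.883 − 0.511 = 0.3720.
E = 0.3720 / √2 = 0.3720 / 1.41421 = 0.2630 ≈ 0.26.

0.26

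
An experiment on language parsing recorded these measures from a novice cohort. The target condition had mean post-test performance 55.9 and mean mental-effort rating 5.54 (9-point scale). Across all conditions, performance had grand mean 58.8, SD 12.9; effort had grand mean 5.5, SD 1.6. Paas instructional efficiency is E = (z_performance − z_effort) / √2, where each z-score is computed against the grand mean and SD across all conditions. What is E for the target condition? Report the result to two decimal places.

z_performance = (55.9 − 58.8) / 12.9 = -2.9000 / 12.9 = -0.2248.
z_effort = (5.54 − 5.5) / 1.6 = 0.0400 / 1.6 = 0.0250.
z_P − z_E = -0.2248 − 0.0250 = -0.2498.
E = -0.2498 / √2 = -0.2498 / 1.41421 = -0.1766 ≈ -0.18.

-0.18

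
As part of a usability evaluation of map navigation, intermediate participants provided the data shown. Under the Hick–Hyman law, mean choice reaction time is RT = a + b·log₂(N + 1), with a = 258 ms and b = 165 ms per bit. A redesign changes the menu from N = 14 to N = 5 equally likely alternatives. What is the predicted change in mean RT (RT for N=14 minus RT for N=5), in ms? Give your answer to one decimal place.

RT(14) = 258 + 165·log₂(15) = 258 + 165·3.9069 = 902.6385 ms.
RT(5) = 258 + 165·log₂(6) = 258 + 165·2.5850 = 684.5250 ms.
Difference = 902.6385 − 684.5250 = 218.1135 ≈ 218.1 ms.

218.1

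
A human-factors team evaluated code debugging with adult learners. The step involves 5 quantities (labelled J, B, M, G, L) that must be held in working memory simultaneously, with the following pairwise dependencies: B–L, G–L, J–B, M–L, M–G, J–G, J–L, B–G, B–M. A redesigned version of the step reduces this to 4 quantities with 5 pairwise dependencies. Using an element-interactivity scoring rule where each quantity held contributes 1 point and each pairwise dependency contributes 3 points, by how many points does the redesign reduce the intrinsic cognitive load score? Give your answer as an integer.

Original: 5 × 1 + 9 × 3 = 5 + 27 = 32.
Redesigned: 4 × 1 + 5 × 3 = 4 + 15 = 19.
Reduction = 32 − 19 = 13.

13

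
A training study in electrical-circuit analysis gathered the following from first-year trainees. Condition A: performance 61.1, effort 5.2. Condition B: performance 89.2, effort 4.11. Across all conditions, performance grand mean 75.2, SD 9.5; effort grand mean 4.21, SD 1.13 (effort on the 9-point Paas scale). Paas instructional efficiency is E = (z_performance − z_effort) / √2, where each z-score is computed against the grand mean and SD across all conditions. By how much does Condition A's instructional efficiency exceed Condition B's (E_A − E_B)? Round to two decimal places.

Condition A: z_P = (61.1 − 75.2)/9.5 = -1.4842; z_E = (5.2 − 4.21)/1.13 = 0.8761; E_A = (-1.4842 − 0.8761)/√2 = -1.6690.
Condition B: z_P = (89.2 − 75.2)/9.5 = 1.4737; z_E = (4.11 − 4.21)/1.13 = -0.0885; E_B = (1.4737 − (-0.0885))/√2 = 1.1046.
E_A − E_B = -1.6690 − 1.1046 = -2.7736 ≈ -2.77.

-2.77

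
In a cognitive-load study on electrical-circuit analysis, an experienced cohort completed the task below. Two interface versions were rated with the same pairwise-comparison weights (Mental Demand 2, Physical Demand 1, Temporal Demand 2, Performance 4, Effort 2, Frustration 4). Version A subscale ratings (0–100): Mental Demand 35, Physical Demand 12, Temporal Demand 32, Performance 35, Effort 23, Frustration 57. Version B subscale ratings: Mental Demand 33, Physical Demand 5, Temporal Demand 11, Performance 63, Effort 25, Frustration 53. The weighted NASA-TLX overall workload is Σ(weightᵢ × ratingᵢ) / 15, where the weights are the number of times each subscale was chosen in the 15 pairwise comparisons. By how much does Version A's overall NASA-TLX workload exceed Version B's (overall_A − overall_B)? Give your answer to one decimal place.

Version A weighted sum = 2·35 + 1·12 + 2·32 + 4·35 + 2·23 + 4·57 = 70 + 12 + 64 + 140 + 46 + 228 = 560; overall_A = 560/15 = 37.3333.
Version B weighted sum = 2·33 + 1·5 + 2·11 + 4·63 + 2·25 + 4·53 = 66 + 5 + 22 + 252 + 50 + 212 = 607; overall_B = 607/15 = 40.4667.
Difference = 37.3333 − 40.4667 = -3.1334 ≈ -3.1.

-3.1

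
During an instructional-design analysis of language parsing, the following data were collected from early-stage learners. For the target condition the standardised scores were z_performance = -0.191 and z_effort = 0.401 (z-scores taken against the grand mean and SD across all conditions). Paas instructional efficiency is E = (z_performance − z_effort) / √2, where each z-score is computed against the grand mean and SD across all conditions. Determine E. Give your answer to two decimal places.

-0.42

z_P − z_E = -0.191 − 0.401 = -0.5920.
E = -0.5920 / √2 = -0.5920 / 1.41421 = -0.4186 ≈ -0.42.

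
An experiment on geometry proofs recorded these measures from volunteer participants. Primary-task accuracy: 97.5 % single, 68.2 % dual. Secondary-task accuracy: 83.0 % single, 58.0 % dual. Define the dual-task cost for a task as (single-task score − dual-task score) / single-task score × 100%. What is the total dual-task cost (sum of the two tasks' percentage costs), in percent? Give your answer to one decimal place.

Primary cost = (97.5 − 68.2) / 97.5 × 100% = 30.0513%.
Secondary cost = (83.0 − 58.0) / 83.0 × 100% = 30.1205%.
Total = 30.0513% + 30.1205% = 60.1718% ≈ 60.2%.

60.2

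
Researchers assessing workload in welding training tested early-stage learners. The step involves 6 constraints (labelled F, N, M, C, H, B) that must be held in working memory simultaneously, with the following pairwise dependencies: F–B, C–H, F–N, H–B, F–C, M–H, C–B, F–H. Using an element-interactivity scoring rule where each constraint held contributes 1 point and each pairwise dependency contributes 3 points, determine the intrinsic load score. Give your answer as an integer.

Count of constraints held simultaneously: 6.
Count of pairwise dependencies listed: 8.
Element contribution: 6 × 1 = 6.
Interaction contribution: 8 × 3 = 24.
Intrinsic load = 6 + 24 = 30.

30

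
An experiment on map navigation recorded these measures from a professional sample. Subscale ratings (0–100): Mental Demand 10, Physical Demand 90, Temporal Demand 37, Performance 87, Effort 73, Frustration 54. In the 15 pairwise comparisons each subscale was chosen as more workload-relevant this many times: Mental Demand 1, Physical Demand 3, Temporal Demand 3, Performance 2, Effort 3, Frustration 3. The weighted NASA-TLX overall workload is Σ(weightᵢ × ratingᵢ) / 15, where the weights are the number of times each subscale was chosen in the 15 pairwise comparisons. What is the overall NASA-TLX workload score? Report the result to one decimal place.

63.1

The tallies are the weights (they sum to 15).
Weighted sum = 1·10 + 3·90 + 3·37 + 2·87 + 3·73 + 3·54
            = 10 + 270 + 111 + 174 + 219 + 162 = 946.
Overall workload = 946 / 15 = 63.0667 ≈ 63.1.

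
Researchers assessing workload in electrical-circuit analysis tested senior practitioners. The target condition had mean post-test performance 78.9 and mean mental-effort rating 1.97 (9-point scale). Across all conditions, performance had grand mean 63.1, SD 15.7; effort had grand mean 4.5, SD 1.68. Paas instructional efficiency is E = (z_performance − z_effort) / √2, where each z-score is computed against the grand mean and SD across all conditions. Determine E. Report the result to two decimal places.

z_performance = (78.9 − 63.1) / 15.7 = 15.8000 / 15.7 = 1.0064.
z_effort = (1.97 − 4.5) / 1.68 = -2.5300 / 1.68 = -1.5060.
z_P − z_E = 1.0064 − (-1.5060) = 2.5124.
E = 2.5124 / √2 = 2.5124 / 1.41421 = 1.7765 ≈ 1.78.

1.78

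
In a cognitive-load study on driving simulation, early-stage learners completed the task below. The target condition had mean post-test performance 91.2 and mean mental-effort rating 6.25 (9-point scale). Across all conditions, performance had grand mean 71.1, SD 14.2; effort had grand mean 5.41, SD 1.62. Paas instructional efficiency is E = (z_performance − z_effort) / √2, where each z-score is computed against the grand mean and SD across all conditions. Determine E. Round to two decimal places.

0.63

z_performance = (91.2 − 71.1) / 14.2 = 20.1000 / 14.2 = 1.4155.
z_effort = (6.25 − 5.41) / 1.62 = 0.8400 / 1.62 = 0.5185.
z_P − z_E = 1.4155 − 0.5185 = 0.8970.
E = 0.8970 / √2 = 0.8970 / 1.41421 = 0.6343 ≈ 0.63.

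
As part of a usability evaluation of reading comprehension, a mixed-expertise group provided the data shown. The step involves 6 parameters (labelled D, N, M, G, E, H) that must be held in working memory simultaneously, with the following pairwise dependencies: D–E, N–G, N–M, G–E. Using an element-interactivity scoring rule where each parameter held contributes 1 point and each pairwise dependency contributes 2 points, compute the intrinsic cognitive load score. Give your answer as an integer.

14

Count of parameters held simultaneously: 6.
Count of pairwise dependencies listed: 4.
Element contribution: 6 × 1 = 6.
Interaction contribution: 4 × 2 = 8.
Intrinsic load = 6 + 8 = 14.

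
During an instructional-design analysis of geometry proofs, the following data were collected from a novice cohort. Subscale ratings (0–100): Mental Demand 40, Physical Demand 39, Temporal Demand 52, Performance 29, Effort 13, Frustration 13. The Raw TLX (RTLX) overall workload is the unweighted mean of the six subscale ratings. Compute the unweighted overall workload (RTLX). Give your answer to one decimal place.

31.0

Sum of ratings = 40 + 39 + 52 + 29 + 13 + 13 = 186.
RTLX = 186 / 6 = 31.0000 ≈ 31.0.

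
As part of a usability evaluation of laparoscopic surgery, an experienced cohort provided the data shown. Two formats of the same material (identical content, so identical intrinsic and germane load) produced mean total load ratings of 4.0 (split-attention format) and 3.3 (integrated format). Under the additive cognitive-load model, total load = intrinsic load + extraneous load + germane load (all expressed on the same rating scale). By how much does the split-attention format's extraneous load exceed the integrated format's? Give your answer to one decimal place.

0.7

Intrinsic and germane load are equal across formats, so the difference in total load equals the difference in extraneous load.
Extraneous-load difference = 4.0 − 3.3 = 0.7.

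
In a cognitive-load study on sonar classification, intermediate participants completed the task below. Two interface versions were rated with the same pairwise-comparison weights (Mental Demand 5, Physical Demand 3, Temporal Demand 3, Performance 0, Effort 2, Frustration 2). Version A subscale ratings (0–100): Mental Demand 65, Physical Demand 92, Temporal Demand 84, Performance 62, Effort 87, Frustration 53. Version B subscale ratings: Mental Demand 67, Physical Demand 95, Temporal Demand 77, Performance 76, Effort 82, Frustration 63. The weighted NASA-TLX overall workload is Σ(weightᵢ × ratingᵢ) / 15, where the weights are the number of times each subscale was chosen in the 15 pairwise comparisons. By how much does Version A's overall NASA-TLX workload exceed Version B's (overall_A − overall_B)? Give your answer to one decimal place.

-0.5

Version A weighted sum = 5·65 + 3·92 + 3·84 + 0·62 + 2·87 + 2·53 = 325 + 276 + 252 + 0 + 174 + 106 = 1133; overall_A = 1133/15 = 75.5333.
Version B weighted sum = 5·67 + 3·95 + 3·77 + 0·76 + 2·82 + 2·63 = 335 + 285 + 231 + 0 + 164 + 126 = 1141; overall_B = 1141/15 = 76.0667.
Difference = 75.5333 − 76.0667 = -0.5334 ≈ -0.5.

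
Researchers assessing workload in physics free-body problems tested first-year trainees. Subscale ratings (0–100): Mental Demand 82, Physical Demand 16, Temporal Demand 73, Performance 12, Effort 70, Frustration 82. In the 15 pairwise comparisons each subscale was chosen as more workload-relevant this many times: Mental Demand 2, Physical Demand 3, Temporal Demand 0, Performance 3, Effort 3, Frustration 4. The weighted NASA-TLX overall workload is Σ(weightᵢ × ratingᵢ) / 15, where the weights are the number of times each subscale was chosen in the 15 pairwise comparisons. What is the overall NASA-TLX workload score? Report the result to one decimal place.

The tallies are the weights (they sum to 15).
Weighted sum = 2·82 + 3·16 + 0·73 + 3·12 + 3·70 + 4·82
            = 164 + 48 + 0 + 36 + 210 + 328 = 786.
Overall workload = 786 / 15 = 52.4000 ≈ 52.4.

52.4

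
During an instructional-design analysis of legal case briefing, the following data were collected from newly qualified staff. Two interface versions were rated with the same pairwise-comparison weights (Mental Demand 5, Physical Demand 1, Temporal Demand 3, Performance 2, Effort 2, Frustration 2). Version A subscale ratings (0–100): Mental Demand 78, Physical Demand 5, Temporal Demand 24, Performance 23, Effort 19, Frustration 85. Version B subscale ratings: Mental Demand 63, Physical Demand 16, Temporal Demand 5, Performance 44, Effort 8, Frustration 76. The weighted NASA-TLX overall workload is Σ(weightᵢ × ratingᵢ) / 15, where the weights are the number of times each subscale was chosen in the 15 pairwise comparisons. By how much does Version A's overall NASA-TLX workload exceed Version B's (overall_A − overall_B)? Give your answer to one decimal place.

7.9

Version A weighted sum = 5·78 + 1·5 + 3·24 + 2·23 + 2·19 + 2·85 = 390 + 5 + 72 + 46 + 38 + 170 = 721; overall_A = 721/15 = 48.0667.
Version B weighted sum = 5·63 + 1·16 + 3·5 + 2·44 + 2·8 + 2·76 = 315 + 16 + 15 + 88 + 16 + 152 = 602; overall_B = 602/15 = 40.1333.
Difference = 48.0667 − 40.1333 = 7.9334 ≈ 7.9.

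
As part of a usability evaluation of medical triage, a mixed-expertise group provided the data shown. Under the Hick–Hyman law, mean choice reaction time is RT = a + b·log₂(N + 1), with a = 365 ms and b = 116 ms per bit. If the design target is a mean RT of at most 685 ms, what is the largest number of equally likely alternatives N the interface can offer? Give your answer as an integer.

Set 365 + 116·log₂(N + 1) ≤ 685.
log₂(N + 1) ≤ (685 − 365) / 116 = 2.7586.
N + 1 ≤ 2^2.7586 = 6.7674.
N ≤ 5.7674, so the largest integer N is 5.

5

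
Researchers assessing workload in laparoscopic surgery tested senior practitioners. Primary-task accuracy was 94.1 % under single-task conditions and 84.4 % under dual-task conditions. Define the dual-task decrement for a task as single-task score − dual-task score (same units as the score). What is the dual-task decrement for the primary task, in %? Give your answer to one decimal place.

9.7

Decrement = 94.1 − 84.4 = 9.7000 % ≈ 9.7 %.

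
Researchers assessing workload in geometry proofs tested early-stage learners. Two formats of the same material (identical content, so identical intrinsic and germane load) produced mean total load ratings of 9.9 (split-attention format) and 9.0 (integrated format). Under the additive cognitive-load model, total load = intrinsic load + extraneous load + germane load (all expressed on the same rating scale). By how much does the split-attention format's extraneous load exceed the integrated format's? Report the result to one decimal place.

0.9

Intrinsic and germane load are equal across formats, so the difference in total load equals the difference in extraneous load.
Extraneous-load difference = 9.9 − 9.0 = 0.9.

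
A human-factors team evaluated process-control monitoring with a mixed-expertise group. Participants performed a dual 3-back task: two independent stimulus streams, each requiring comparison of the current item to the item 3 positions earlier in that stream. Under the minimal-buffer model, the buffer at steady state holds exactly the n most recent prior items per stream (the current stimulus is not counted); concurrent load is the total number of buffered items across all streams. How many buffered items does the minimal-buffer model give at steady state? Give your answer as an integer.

Each stream's buffer holds its 3 most recent prior items.
Two independent streams: 2 × 3 = 6 buffered items at steady state.

6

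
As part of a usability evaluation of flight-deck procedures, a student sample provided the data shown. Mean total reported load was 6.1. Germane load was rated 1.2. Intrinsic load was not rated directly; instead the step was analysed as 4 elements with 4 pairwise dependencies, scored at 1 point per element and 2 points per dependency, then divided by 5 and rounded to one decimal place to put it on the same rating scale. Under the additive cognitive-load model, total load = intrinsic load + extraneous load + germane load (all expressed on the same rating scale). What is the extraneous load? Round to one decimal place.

Intrinsic (element-interactivity): (4 × 1 + 4 × 2) / 5 = 12 / 5 = 2.4000 → 2.4.
extraneous load = total − intrinsic − germane
             = 6.1 − 2.4 − 1.2 = 2.5.

2.5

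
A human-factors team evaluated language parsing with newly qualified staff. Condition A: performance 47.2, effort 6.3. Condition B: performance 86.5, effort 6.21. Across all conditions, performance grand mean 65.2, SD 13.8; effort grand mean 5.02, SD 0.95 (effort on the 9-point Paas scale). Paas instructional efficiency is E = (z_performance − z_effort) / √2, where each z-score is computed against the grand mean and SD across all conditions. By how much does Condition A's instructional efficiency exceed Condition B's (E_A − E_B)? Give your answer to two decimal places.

Condition A: z_P = (47.2 − 65.2)/13.8 = -1.3043; z_E = (6.3 − 5.02)/0.95 = 1.3474; E_A = (-1.3043 − 1.3474)/√2 = -1.8750.
Condition B: z_P = (86.5 − 65.2)/13.8 = 1.5435; z_E = (6.21 − 5.02)/0.95 = 1.2526; E_B = (1.5435 − 1.2526)/√2 = 0.2057.
E_A − E_B = -1.8750 − 0.2057 = -2.0807 ≈ -2.08.

-2.08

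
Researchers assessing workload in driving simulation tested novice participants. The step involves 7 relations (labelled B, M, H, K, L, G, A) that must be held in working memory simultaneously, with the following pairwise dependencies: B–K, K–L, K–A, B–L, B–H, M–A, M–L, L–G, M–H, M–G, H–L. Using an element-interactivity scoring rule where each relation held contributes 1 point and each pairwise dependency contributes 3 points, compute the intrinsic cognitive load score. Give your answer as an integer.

40

Count of relations held simultaneously: 7.
Count of pairwise dependencies listed: 11.
Element contribution: 7 × 1 = 7.
Interaction contribution: 11 × 3 = 33.
Intrinsic load = 7 + 33 = 40.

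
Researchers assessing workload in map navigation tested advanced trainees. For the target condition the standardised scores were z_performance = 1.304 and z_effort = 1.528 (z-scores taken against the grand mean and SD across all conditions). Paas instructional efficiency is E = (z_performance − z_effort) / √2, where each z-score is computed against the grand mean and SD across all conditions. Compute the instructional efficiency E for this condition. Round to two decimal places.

-0.16

z_P − z_E = 1.304 − 1.528 = -0.2240.
E = -0.2240 / √2 = -0.2240 / 1.41421 = -0.1584 ≈ -0.16.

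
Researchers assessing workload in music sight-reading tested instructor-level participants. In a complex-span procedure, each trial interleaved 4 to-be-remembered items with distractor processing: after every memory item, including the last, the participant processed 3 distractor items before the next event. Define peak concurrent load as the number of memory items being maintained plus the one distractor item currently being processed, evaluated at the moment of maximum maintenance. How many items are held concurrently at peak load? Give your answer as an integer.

5

Maintenance is greatest during the distractor(s) after memory item 4: all 4 memory items are being held.
One distractor item is concurrently being processed.
Peak concurrent load = 4 + 1 = 5 items.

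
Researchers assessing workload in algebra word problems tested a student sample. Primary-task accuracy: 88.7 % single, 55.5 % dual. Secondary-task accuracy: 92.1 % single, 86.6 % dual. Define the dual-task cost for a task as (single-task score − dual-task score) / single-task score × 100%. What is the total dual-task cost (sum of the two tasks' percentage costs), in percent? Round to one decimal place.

43.4

Primary cost = (88.7 − 55.5) / 88.7 × 100% = 37.4295%.
Secondary cost = (92.1 − 86.6) / 92.1 × 100% = 5.9718%.
Total = 37.4295% + 5.9718% = 43.4013% ≈ 43.4%.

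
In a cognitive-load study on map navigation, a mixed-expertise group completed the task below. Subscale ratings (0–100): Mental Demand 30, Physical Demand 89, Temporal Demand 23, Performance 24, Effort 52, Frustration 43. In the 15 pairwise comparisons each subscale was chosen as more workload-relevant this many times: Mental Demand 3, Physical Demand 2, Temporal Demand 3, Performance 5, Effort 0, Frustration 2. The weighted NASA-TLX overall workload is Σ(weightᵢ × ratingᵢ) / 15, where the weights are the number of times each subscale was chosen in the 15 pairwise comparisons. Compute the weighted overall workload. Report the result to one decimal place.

The tallies are the weights (they sum to 15).
Weighted sum = 3·30 + 2·89 + 3·23 + 5·24 + 0·52 + 2·43
            = 90 + 178 + 69 + 120 + 0 + 86 = 543.
Overall workload = 543 / 15 = 36.2000 ≈ 36.2.

36.2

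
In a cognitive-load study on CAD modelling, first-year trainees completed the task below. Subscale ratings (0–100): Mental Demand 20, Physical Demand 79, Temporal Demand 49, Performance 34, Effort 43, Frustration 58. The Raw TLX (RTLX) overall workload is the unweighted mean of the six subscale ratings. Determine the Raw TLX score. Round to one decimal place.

Sum of ratings = 20 + 79 + 49 + 34 + 43 + 58 = 283.
RTLX = 283 / 6 = 47.1667 ≈ 47.2.

47.2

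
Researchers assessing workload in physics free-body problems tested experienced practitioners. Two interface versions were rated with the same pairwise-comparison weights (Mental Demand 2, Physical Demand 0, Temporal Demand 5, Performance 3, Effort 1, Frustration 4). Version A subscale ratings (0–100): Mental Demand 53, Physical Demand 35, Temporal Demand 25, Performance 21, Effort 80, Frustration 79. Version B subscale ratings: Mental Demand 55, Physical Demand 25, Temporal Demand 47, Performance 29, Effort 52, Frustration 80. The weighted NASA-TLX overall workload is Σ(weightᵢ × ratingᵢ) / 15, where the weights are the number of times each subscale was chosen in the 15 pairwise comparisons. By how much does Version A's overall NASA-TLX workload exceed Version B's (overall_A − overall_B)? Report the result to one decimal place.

-7.6

Version A weighted sum = 2·53 + 0·35 + 5·25 + 3·21 + 1·80 + 4·79 = 106 + 0 + 125 + 63 + 80 + 316 = 690; overall_A = 690/15 = 46.0000.
Version B weighted sum = 2·55 + 0·25 + 5·47 + 3·29 + 1·52 + 4·80 = 110 + 0 + 235 + 87 + 52 + 320 = 804; overall_B = 804/15 = 53.6000.
Difference = 46.0000 − 53.6000 = -7.6000 ≈ -7.6.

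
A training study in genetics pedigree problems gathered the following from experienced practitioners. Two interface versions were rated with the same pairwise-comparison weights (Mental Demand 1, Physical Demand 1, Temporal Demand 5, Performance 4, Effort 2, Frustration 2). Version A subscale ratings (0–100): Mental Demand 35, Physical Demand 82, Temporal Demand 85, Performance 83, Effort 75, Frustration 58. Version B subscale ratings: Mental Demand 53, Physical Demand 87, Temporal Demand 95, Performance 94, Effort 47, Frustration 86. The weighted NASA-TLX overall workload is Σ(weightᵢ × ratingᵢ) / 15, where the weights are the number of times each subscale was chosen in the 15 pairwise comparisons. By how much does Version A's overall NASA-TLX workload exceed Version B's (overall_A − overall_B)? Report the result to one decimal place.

Version A weighted sum = 1·35 + 1·82 + 5·85 + 4·83 + 2·75 + 2·58 = 35 + 82 + 425 + 332 + 150 + 116 = 1140; overall_A = 1140/15 = 76.0000.
Version B weighted sum = 1·53 + 1·87 + 5·95 + 4·94 + 2·47 + 2·86 = 53 + 87 + 475 + 376 + 94 + 172 = 1257; overall_B = 1257/15 = 83.8000.
Difference = 76.0000 − 83.8000 = -7.8000 ≈ -7.8.

-7.8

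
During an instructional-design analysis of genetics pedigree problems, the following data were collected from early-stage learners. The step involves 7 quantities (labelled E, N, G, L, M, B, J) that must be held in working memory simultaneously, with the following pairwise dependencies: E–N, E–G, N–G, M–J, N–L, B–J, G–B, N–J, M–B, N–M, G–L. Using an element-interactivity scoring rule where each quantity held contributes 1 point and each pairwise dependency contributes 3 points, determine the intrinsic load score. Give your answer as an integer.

40

Count of quantities held simultaneously: 7.
Count of pairwise dependencies listed: 11.
Element contribution: 7 × 1 = 7.
Interaction contribution: 11 × 3 = 33.
Intrinsic load = 7 + 33 = 40.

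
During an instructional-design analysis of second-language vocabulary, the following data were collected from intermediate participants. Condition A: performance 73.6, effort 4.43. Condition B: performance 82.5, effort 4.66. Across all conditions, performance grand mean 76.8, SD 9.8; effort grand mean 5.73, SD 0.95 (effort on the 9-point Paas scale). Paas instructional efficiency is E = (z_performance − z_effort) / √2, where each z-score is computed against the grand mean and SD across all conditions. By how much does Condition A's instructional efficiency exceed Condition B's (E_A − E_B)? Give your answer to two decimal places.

Condition A: z_P = (73.6 − 76.8)/9.8 = -0.3265; z_E = (4.43 − 5.73)/0.95 = -1.3684; E_A = (-0.3265 − (-1.3684))/√2 = 0.7367.
Condition B: z_P = (82.5 − 76.8)/9.8 = 0.5816; z_E = (4.66 − 5.73)/0.95 = -1.1263; E_B = (0.5816 − (-1.1263))/√2 = 1.2077.
E_A − E_B = 0.7367 − 1.2077 = -0.4710 ≈ -0.47.

-0.47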